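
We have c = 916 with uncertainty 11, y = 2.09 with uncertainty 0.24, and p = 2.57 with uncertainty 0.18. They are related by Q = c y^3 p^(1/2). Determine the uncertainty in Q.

For a monomial Q ∝ c, y^3, p^(1/2), fractional errors add in quadrature:
  (1·δc/c)² = (1×0.0120)² = 0.000144;  (3·δy/y)² = (3×0.115)² = 0.119;  (½·δp/p)² = (0.5×0.0700)² = 0.00123
δQ/Q = √(0.120) = 0.346
Q = 13400, so δQ = 0.346 × 13400 = 4640.

4640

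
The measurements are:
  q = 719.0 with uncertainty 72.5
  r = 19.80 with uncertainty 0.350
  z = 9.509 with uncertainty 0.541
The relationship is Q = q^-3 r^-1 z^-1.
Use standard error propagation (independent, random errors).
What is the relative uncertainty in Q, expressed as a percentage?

Products/powers → add relative errors in quadrature, weighted by exponent:
  (-3·δq/q)² = (-3×0.101)² = 0.0915;  (-1·δr/r)² = (-1×0.0177)² = 0.000312;  (-1·δz/z)² = (-1×0.0569)² = 0.00324
δQ/Q = √(0.0951) = 0.308

30.8%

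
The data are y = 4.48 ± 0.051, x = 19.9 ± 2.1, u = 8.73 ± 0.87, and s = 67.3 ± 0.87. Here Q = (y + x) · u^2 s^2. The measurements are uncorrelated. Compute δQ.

Let w = y + x = 24.4. δw = √(δy² + δx²) = √(0.00260 + 4.41) = 2.10, so δw/w = 0.0862.
Q is then a monomial in w, u, s:
δQ/Q = √((δw/w)² + (2·δu/u)² + (2·δs/s)²) = √(0.00742 + 0.0397 + 0.000668) = 0.219
Q = 8.42e+06, so δQ = 0.219 × 8.42e+06 = 1.84e+06.

1.84e+06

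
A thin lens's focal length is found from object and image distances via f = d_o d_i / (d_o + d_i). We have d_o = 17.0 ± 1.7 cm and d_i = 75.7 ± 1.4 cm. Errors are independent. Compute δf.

∂f/∂d_o = (d_i/(d_o+d_i))² = 0.667;  ∂f/∂d_i = (d_o/(d_o+d_i))² = 0.0336
δf = √((∂f/∂d_o · δd_o)² + (∂f/∂d_i · δd_i)²) = √(1.29 + 0.00222) = 1.13 cm

1.13 cm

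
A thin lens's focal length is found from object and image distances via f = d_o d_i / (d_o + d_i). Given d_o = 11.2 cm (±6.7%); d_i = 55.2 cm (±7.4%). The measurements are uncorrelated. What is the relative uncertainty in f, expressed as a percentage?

5.71%

∂f/∂d_o = (d_i/(d_o+d_i))² = 0.691;  ∂f/∂d_i = (d_o/(d_o+d_i))² = 0.0285
δf = √((∂f/∂d_o · δd_o)² + (∂f/∂d_i · δd_i)²) = √(0.269 + 0.0135) = 0.531 cm
f = 9.31 cm, so δf/f = 0.531/9.31 = 0.0571.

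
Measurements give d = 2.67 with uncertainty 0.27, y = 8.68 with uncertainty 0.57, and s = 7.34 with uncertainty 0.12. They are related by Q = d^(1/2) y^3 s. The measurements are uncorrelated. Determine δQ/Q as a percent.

For a monomial Q ∝ d^(1/2), y^3, s, fractional errors add in quadrature:
  (½·δd/d)² = (0.5×0.101)² = 0.00256;  (3·δy/y)² = (3×0.0657)² = 0.0388;  (1·δs/s)² = (1×0.0163)² = 0.000267
δQ/Q = √(0.0416) = 0.204

20.4%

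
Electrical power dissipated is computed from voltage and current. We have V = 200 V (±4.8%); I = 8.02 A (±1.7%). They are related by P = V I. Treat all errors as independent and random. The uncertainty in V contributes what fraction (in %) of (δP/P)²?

(δP/P)² = (1·δV/V)² + (1·δI/I)²
  V term: (1×0.0480)² = 0.00230
  I term: (1×0.0170)² = 0.000289
Total = 0.00259. Share from V = 0.00230/0.00259 = 0.889.

88.9%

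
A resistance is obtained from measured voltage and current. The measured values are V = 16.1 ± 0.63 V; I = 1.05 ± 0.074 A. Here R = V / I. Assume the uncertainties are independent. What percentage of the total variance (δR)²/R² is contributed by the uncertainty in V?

23.6%

(δR/R)² = (1·δV/V)² + (-1·δI/I)²
  V term: (1×0.0391)² = 0.00153
  I term: (-1×0.0705)² = 0.00497
Total = 0.00650. Share from V = 0.00153/0.00650 = 0.236.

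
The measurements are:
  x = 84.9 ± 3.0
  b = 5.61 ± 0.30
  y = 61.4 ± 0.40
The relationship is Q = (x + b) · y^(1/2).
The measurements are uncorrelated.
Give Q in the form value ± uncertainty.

Let u = x + b = 90.5. δu = √(δx² + δb²) = √(9.00 + 0.0900) = 3.01, so δu/u = 0.0333.
Q is then a monomial in u, y:
δQ/Q = √((δu/u)² + (½·δy/y)²) = √(0.00111 + 1.06e-05) = 0.0335
Q = 709, so δQ = 0.0335 × 709 = 23.7.

709 ± 23.7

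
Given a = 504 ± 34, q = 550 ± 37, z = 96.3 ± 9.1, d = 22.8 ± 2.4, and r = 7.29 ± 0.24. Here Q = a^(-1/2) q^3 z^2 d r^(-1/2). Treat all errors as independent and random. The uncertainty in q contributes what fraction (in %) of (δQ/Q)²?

45.8%

(δQ/Q)² = (−½·δa/a)² + (3·δq/q)² + (2·δz/z)² + (1·δd/d)² + (−½·δr/r)²
  a term: (-0.5×0.0675)² = 0.00114
  q term: (3×0.0673)² = 0.0407
  z term: (2×0.0945)² = 0.0357
  d term: (1×0.105)² = 0.0111
  r term: (-0.5×0.0329)² = 0.000271
Total = 0.0889. Share from q = 0.0407/0.0889 = 0.458.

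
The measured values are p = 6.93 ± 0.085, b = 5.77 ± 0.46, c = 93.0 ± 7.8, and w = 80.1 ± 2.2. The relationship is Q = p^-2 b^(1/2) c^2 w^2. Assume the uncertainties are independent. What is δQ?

5.07e+05

Since Q is a product/quotient, work with relative uncertainties:
  (-2·δp/p)² = (-2×0.0123)² = 0.000602;  (½·δb/b)² = (0.5×0.0797)² = 0.00159;  (2·δc/c)² = (2×0.0839)² = 0.0281;  (2·δw/w)² = (2×0.0275)² = 0.00302
δQ/Q = √(0.0333) = 0.183
Q = 2.78e+06, so δQ = 0.183 × 2.78e+06 = 5.07e+05.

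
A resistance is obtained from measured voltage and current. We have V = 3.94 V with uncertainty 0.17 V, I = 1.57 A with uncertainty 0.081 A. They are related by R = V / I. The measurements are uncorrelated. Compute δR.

Relative error in a monomial: (δR/R)² = Σ (nᵢ · δxᵢ/xᵢ)².
  (1·δV/V)² = (1×0.0431)² = 0.00186;  (-1·δI/I)² = (-1×0.0516)² = 0.00266
δR/R = √(0.00452) = 0.0673
R = 2.51 Ω, so δR = 0.0673 × 2.51 = 0.169 Ω.

0.169 Ω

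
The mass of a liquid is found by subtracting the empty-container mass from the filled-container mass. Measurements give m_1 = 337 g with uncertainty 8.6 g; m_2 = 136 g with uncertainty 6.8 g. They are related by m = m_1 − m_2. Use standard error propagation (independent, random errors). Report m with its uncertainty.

For a sum/difference, combine absolute errors in quadrature:
  (δm_1)² = 74.0;  (δm_2)² = 46.2
δm = √(120) = 11.0 g
m = 201 g.

201 ± 11.0 g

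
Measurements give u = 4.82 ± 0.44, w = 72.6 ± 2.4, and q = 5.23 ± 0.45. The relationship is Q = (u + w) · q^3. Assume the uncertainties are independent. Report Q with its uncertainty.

Let h = u + w = 77.4. δh = √(δu² + δw²) = √(0.194 + 5.76) = 2.44, so δh/h = 0.0315.
Q is then a monomial in h, q:
δQ/Q = √((δh/h)² + (3·δq/q)²) = √(0.000993 + 0.0666) = 0.260
Q = 11100, so δQ = 0.260 × 11100 = 2880.

11100 ± 2880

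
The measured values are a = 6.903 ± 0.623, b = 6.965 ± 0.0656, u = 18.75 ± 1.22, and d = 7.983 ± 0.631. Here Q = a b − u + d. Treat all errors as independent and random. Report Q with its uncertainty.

Let p = a·b = 48.08. δp/p = √((1·δa/a)² + (1·δb/b)²) = √(0.00815 + 8.87e-05) = 0.0907, so δp = 4.36.
Q = p − u + d: δQ = √(δp² + δu² + δd²) = √(19.0 + 1.49 + 0.398) = 4.57
Q = 37.31.

37.31 ± 4.57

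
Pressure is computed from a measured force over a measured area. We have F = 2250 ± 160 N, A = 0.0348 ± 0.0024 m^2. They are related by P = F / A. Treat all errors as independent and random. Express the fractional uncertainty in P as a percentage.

P is a product of powers, so relative uncertainties combine in quadrature:
  (1·δF/F)² = (1×0.0711)² = 0.00506;  (-1·δA/A)² = (-1×0.0690)² = 0.00476
δP/P = √(0.00981) = 0.0991

9.91%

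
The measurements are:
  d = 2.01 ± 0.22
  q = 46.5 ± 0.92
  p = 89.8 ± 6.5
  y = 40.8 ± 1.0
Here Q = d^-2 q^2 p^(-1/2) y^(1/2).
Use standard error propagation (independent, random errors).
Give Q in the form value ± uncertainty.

Products/powers → add relative errors in quadrature, weighted by exponent:
  (-2·δd/d)² = (-2×0.109)² = 0.0479;  (2·δq/q)² = (2×0.0198)² = 0.00157;  (−½·δp/p)² = (-0.5×0.0724)² = 0.00131;  (½·δy/y)² = (0.5×0.0245)² = 0.000150
δQ/Q = √(0.0509) = 0.226
Q = 361, so δQ = 0.226 × 361 = 81.4.

361 ± 81.4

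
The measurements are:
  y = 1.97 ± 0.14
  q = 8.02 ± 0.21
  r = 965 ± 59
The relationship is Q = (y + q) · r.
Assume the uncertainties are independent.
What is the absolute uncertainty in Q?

Let u = y + q = 9.99. δu = √(δy² + δq²) = √(0.0196 + 0.0441) = 0.252, so δu/u = 0.0253.
Q is then a monomial in u, r:
δQ/Q = √((δu/u)² + (1·δr/r)²) = √(0.000638 + 0.00374) = 0.0662
Q = 9640, so δQ = 0.0662 × 9640 = 638.

638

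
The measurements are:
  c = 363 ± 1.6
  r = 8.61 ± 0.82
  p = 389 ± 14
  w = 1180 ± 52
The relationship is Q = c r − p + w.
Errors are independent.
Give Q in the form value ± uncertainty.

Let h = c·r = 3130. δh/h = √((1·δc/c)² + (1·δr/r)²) = √(1.94e-05 + 0.00907) = 0.0953, so δh = 298.
Q = h − p + w: δQ = √(δh² + δp² + δw²) = √(88800 + 196 + 2700) = 303
Q = 3920.

3920 ± 303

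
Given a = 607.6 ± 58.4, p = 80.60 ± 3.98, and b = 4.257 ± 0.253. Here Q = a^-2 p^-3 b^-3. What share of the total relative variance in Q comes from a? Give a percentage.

(δQ/Q)² = (-2·δa/a)² + (-3·δp/p)² + (-3·δb/b)²
  a term: (-2×0.0961)² = 0.0370
  p term: (-3×0.0494)² = 0.0219
  b term: (-3×0.0594)² = 0.0318
Total = 0.0907. Share from a = 0.0370/0.0907 = 0.407.

40.7%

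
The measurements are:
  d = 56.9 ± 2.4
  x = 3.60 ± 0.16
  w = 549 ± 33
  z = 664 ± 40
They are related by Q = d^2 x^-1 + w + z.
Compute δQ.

100

Let p = d^2·x^-1 = 899. δp/p = √((2·δd/d)² + (-1·δx/x)²) = √(0.00712 + 0.00198) = 0.0954, so δp = 85.8.
Q = p + w + z: δQ = √(δp² + δw² + δz²) = √(7350 + 1090 + 1600) = 100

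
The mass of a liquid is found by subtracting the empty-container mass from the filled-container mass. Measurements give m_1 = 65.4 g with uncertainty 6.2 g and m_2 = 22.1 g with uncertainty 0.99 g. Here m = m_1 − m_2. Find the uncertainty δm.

Sums and differences: (δm)² = Σ (cᵢ δxᵢ)².
  (δm_1)² = 38.4;  (δm_2)² = 0.980
δm = √(39.4) = 6.28 g

6.28 g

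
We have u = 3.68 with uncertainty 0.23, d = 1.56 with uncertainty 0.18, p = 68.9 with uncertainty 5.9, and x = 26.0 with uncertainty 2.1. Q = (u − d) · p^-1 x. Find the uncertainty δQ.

Let w = u − d = 2.12. δw = √(δu² + δd²) = √(0.0529 + 0.0324) = 0.292, so δw/w = 0.138.
Q is then a monomial in w, p, x:
δQ/Q = √((δw/w)² + (-1·δp/p)² + (1·δx/x)²) = √(0.0190 + 0.00733 + 0.00652) = 0.181
Q = 0.800, so δQ = 0.181 × 0.800 = 0.145.

0.145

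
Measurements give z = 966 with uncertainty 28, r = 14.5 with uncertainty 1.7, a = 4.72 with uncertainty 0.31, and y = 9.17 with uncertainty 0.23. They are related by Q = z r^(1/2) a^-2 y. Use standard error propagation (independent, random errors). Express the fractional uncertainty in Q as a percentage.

14.9%

Since Q is a product/quotient, work with relative uncertainties:
  (1·δz/z)² = (1×0.0290)² = 0.000840;  (½·δr/r)² = (0.5×0.117)² = 0.00344;  (-2·δa/a)² = (-2×0.0657)² = 0.0173;  (1·δy/y)² = (1×0.0251)² = 0.000629
δQ/Q = √(0.0222) = 0.149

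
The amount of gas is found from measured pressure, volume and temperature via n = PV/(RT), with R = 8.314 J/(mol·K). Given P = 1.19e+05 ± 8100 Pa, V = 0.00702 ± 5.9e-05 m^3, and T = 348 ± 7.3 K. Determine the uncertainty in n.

0.0207 mol

For a monomial n ∝ P, V, T^-1, fractional errors add in quadrature:
  (1·δP/P)² = (1×0.0681)² = 0.00463;  (1·δV/V)² = (1×0.00840)² = 7.06e-05;  (-1·δT/T)² = (-1×0.0210)² = 0.000440
δn/n = √(0.00514) = 0.0717
n = 0.289 mol, so δn = 0.0717 × 0.289 = 0.0207 mol.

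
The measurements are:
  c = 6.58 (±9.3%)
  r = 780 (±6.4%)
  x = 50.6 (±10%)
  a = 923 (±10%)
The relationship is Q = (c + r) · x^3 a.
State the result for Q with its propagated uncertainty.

Let u = c + r = 787. δu = √(δc² + δr²) = √(0.374 + 2490) = 49.9, so δu/u = 0.0635.
Q is then a monomial in u, x, a:
δQ/Q = √((δu/u)² + (3·δx/x)² + (1·δa/a)²) = √(0.00403 + 0.0900 + 0.0100) = 0.323
Q = 9.41e+10, so δQ = 0.323 × 9.41e+10 = 3.03e+10.

(9.41 ± 3.03) × 10^10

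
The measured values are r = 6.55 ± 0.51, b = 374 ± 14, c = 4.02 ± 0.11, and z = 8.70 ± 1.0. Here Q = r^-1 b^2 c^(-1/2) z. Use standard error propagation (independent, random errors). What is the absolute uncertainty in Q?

14700

Products/powers → add relative errors in quadrature, weighted by exponent:
  (-1·δr/r)² = (-1×0.0779)² = 0.00606;  (2·δb/b)² = (2×0.0374)² = 0.00560;  (−½·δc/c)² = (-0.5×0.0274)² = 0.000187;  (1·δz/z)² = (1×0.115)² = 0.0132
δQ/Q = √(0.0251) = 0.158
Q = 92700, so δQ = 0.158 × 92700 = 14700.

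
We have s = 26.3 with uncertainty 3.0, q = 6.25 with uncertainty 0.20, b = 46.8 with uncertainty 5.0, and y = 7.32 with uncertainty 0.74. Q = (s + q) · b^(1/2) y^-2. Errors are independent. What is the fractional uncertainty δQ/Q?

Let u = s + q = 32.5. δu = √(δs² + δq²) = √(9.00 + 0.0400) = 3.01, so δu/u = 0.0924.
Q is then a monomial in u, b, y:
δQ/Q = √((δu/u)² + (½·δb/b)² + (-2·δy/y)²) = √(0.00853 + 0.00285 + 0.0409) = 0.229

0.229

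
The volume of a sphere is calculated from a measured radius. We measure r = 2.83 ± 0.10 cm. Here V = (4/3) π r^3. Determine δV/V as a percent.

10.6%

For a monomial V ∝ r^3, fractional errors add in quadrature:
  (3·δr/r)² = (3×0.0353)² = 0.0112
δV/V = √(0.0112) = 0.106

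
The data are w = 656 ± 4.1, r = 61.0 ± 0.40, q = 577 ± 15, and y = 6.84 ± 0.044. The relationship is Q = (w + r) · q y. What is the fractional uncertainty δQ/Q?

Let u = w + r = 717. δu = √(δw² + δr²) = √(16.8 + 0.160) = 4.12, so δu/u = 0.00575.
Q is then a monomial in u, q, y:
δQ/Q = √((δu/u)² + (1·δq/q)² + (1·δy/y)²) = √(3.3e-05 + 0.000676 + 4.14e-05) = 0.0274

0.0274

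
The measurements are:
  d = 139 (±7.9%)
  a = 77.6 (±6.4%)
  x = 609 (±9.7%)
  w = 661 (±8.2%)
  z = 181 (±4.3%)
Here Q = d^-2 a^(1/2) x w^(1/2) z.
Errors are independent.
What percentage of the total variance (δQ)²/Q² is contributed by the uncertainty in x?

24.2%

(δQ/Q)² = (-2·δd/d)² + (½·δa/a)² + (1·δx/x)² + (½·δw/w)² + (1·δz/z)²
  d term: (-2×0.0790)² = 0.0250
  a term: (0.5×0.0640)² = 0.00102
  x term: (1×0.0970)² = 0.00941
  w term: (0.5×0.0820)² = 0.00168
  z term: (1×0.0430)² = 0.00185
Total = 0.0389. Share from x = 0.00941/0.0389 = 0.242.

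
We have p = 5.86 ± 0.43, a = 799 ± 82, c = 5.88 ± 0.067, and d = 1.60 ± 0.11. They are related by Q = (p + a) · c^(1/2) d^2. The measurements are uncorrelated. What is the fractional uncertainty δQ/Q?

0.171

Let u = p + a = 805. δu = √(δp² + δa²) = √(0.185 + 6720) = 82.0, so δu/u = 0.102.
Q is then a monomial in u, c, d:
δQ/Q = √((δu/u)² + (½·δc/c)² + (2·δd/d)²) = √(0.0104 + 3.25e-05 + 0.0189) = 0.171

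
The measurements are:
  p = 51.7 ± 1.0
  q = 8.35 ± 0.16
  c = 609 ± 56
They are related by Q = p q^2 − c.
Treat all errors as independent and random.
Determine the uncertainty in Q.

165

Let w = p·q^2 = 3600. δw/w = √((1·δp/p)² + (2·δq/q)²) = √(0.000374 + 0.00147) = 0.0429, so δw = 155.
Q = w − c: δQ = √(δw² + δc²) = √(23900 + 3140) = 165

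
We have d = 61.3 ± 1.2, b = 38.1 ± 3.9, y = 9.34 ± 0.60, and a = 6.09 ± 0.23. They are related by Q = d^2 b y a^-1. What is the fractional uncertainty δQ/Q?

0.133

Since Q is a product/quotient, work with relative uncertainties:
  (2·δd/d)² = (2×0.0196)² = 0.00153;  (1·δb/b)² = (1×0.102)² = 0.0105;  (1·δy/y)² = (1×0.0642)² = 0.00413;  (-1·δa/a)² = (-1×0.0378)² = 0.00143
δQ/Q = √(0.0176) = 0.133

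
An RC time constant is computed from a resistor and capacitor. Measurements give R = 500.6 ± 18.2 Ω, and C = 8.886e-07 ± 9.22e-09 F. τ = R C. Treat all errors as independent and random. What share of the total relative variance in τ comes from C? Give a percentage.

(δτ/τ)² = (1·δR/R)² + (1·δC/C)²
  R term: (1×0.0364)² = 0.00132
  C term: (1×0.0104)² = 0.000108
Total = 0.00143. Share from C = 0.000108/0.00143 = 0.0753.

7.53%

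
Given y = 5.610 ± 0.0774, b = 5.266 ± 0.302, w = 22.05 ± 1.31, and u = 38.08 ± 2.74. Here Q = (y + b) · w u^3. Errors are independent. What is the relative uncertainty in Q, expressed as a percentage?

Let h = y + b = 10.88. δh = √(δy² + δb²) = √(0.00599 + 0.0912) = 0.312, so δh/h = 0.0287.
Q is then a monomial in h, w, u:
δQ/Q = √((δh/h)² + (1·δw/w)² + (3·δu/u)²) = √(0.000822 + 0.00353 + 0.0466) = 0.226

22.6%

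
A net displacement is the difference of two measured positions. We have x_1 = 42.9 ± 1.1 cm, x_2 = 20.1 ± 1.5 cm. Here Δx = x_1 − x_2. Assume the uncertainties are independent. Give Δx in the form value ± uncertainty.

22.8 ± 1.86 cm

For a sum/difference, combine absolute errors in quadrature:
  (δx_1)² = 1.21;  (δx_2)² = 2.25
δΔx = √(3.46) = 1.86 cm
Δx = 22.8 cm.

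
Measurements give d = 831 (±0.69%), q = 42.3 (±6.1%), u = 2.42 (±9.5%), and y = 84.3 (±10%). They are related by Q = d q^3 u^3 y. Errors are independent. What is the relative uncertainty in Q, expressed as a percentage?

Relative error in a monomial: (δQ/Q)² = Σ (nᵢ · δxᵢ/xᵢ)².
  (1·δd/d)² = (1×0.00690)² = 4.76e-05;  (3·δq/q)² = (3×0.0610)² = 0.0335;  (3·δu/u)² = (3×0.0950)² = 0.0812;  (1·δy/y)² = (1×0.100)² = 0.0100
δQ/Q = √(0.125) = 0.353

35.3%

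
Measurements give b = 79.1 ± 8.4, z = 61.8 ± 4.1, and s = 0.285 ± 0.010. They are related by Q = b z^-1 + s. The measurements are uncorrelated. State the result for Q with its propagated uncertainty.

Let p = b·z^-1 = 1.28. δp/p = √((1·δb/b)² + (-1·δz/z)²) = √(0.0113 + 0.00440) = 0.125, so δp = 0.160.
Q = p + s: δQ = √(δp² + δs²) = √(0.0257 + 0.000100) = 0.161
Q = 1.56.

1.56 ± 0.161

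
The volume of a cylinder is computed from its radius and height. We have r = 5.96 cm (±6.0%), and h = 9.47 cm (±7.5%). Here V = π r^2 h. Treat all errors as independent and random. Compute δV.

Since V is a product/quotient, work with relative uncertainties:
  (2·δr/r)² = (2×0.0600)² = 0.0144;  (1·δh/h)² = (1×0.0750)² = 0.00562
δV/V = √(0.0200) = 0.142
V = 1060 cm^3, so δV = 0.142 × 1060 = 150 cm^3.

150 cm^3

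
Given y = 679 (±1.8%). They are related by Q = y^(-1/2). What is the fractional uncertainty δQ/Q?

0.00900

Q ∝ y^(-1/2), so δQ/Q = |−½| · δy/y = 0.5 × 0.0180 = 0.00900.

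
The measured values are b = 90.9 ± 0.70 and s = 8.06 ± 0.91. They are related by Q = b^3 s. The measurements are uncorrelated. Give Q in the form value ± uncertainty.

(6.05 ± 0.698) × 10^6

Since Q is a product/quotient, work with relative uncertainties:
  (3·δb/b)² = (3×0.00770)² = 0.000534;  (1·δs/s)² = (1×0.113)² = 0.0127
δQ/Q = √(0.0133) = 0.115
Q = 6.05e+06, so δQ = 0.115 × 6.05e+06 = 6.98e+05.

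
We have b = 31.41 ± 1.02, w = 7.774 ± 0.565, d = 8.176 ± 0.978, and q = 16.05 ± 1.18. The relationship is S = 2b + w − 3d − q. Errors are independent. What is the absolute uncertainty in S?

3.81

Sums and differences: (δS)² = Σ (cᵢ δxᵢ)².
  (2·δb)² = 4.16;  (δw)² = 0.319;  (3·δd)² = 8.61;  (δq)² = 1.39
δS = √(14.5) = 3.81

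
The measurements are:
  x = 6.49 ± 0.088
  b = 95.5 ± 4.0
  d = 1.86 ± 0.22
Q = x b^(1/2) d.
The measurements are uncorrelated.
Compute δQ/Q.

Relative error in a monomial: (δQ/Q)² = Σ (nᵢ · δxᵢ/xᵢ)².
  (1·δx/x)² = (1×0.0136)² = 0.000184;  (½·δb/b)² = (0.5×0.0419)² = 0.000439;  (1·δd/d)² = (1×0.118)² = 0.0140
δQ/Q = √(0.0146) = 0.121

0.121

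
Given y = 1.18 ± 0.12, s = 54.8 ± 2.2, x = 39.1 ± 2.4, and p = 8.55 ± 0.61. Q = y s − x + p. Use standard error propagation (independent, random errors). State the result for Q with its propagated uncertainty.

34.1 ± 7.49

Let w = y·s = 64.7. δw/w = √((1·δy/y)² + (1·δs/s)²) = √(0.0103 + 0.00161) = 0.109, so δw = 7.07.
Q = w − x + p: δQ = √(δw² + δx² + δp²) = √(50.0 + 5.76 + 0.372) = 7.49
Q = 34.1.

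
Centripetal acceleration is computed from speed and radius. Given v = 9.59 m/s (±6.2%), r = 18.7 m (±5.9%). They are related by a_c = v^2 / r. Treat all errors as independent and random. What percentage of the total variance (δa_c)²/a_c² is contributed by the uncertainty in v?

81.5%

(δa_c/a_c)² = (2·δv/v)² + (-1·δr/r)²
  v term: (2×0.0620)² = 0.0154
  r term: (-1×0.0590)² = 0.00348
Total = 0.0189. Share from v = 0.0154/0.0189 = 0.815.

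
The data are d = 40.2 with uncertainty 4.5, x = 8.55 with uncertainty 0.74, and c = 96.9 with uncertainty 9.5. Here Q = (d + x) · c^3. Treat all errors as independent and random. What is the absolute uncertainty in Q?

1.37e+07

Let u = d + x = 48.8. δu = √(δd² + δx²) = √(20.2 + 0.548) = 4.56, so δu/u = 0.0935.
Q is then a monomial in u, c:
δQ/Q = √((δu/u)² + (3·δc/c)²) = √(0.00875 + 0.0865) = 0.309
Q = 4.44e+07, so δQ = 0.309 × 4.44e+07 = 1.37e+07.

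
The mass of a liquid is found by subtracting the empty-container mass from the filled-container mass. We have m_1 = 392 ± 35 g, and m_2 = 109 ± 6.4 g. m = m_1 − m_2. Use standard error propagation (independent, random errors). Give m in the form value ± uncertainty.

283 ± 35.6 g

For a sum/difference, combine absolute errors in quadrature:
  (δm_1)² = 1220;  (δm_2)² = 41.0
δm = √(1270) = 35.6 g
m = 283 g.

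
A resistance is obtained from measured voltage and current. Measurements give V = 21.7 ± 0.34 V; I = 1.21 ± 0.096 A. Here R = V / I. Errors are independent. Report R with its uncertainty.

17.9 ± 1.45 Ω

For a monomial R ∝ V, I^-1, fractional errors add in quadrature:
  (1·δV/V)² = (1×0.0157)² = 0.000245;  (-1·δI/I)² = (-1×0.0793)² = 0.00629
δR/R = √(0.00654) = 0.0809
R = 17.9 Ω, so δR = 0.0809 × 17.9 = 1.45 Ω.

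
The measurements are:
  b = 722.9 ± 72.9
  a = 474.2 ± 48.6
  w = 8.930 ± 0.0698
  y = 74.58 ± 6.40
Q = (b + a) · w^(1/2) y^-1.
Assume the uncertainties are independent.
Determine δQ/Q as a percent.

Let u = b + a = 1197. δu = √(δb² + δa²) = √(5310 + 2360) = 87.6, so δu/u = 0.0732.
Q is then a monomial in u, w, y:
δQ/Q = √((δu/u)² + (½·δw/w)² + (-1·δy/y)²) = √(0.00536 + 1.53e-05 + 0.00736) = 0.113

11.3%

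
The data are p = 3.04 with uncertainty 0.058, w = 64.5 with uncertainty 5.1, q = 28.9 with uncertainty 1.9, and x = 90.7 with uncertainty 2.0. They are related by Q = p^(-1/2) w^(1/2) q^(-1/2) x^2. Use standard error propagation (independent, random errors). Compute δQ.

482

Q is a product of powers, so relative uncertainties combine in quadrature:
  (−½·δp/p)² = (-0.5×0.0191)² = 9.1e-05;  (½·δw/w)² = (0.5×0.0791)² = 0.00156;  (−½·δq/q)² = (-0.5×0.0657)² = 0.00108;  (2·δx/x)² = (2×0.0221)² = 0.00194
δQ/Q = √(0.00468) = 0.0684
Q = 7050, so δQ = 0.0684 × 7050 = 482.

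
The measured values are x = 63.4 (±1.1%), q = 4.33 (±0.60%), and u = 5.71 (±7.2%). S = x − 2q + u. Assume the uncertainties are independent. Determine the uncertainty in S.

For a sum/difference, combine absolute errors in quadrature:
  (δx)² = 0.486;  (2·δq)² = 0.00270;  (δu)² = 0.169
δS = √(0.658) = 0.811

0.811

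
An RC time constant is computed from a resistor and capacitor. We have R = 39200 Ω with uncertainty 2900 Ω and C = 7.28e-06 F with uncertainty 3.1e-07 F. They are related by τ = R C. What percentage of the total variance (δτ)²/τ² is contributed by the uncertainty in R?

(δτ/τ)² = (1·δR/R)² + (1·δC/C)²
  R term: (1×0.0740)² = 0.00547
  C term: (1×0.0426)² = 0.00181
Total = 0.00729. Share from R = 0.00547/0.00729 = 0.751.

75.1%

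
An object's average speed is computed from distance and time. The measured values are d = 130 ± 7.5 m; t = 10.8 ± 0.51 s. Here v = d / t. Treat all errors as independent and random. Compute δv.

0.897 m/s

Since v is a product/quotient, work with relative uncertainties:
  (1·δd/d)² = (1×0.0577)² = 0.00333;  (-1·δt/t)² = (-1×0.0472)² = 0.00223
δv/v = √(0.00556) = 0.0746
v = 12.0 m/s, so δv = 0.0746 × 12.0 = 0.897 m/s.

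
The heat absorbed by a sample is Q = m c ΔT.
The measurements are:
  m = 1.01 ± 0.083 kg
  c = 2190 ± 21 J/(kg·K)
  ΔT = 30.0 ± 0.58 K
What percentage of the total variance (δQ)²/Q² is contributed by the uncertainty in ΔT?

5.18%

(δQ/Q)² = (1·δm/m)² + (1·δc/c)² + (1·δΔT/ΔT)²
  m term: (1×0.0822)² = 0.00675
  c term: (1×0.00959)² = 9.19e-05
  ΔT term: (1×0.0193)² = 0.000374
Total = 0.00722. Share from ΔT = 0.000374/0.00722 = 0.0518.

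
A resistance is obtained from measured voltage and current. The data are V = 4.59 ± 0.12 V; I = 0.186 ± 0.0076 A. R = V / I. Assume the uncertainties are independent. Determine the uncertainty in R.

Products/powers → add relative errors in quadrature, weighted by exponent:
  (1·δV/V)² = (1×0.0261)² = 0.000683;  (-1·δI/I)² = (-1×0.0409)² = 0.00167
δR/R = √(0.00235) = 0.0485
R = 24.7 Ω, so δR = 0.0485 × 24.7 = 1.20 Ω.

1.20 Ω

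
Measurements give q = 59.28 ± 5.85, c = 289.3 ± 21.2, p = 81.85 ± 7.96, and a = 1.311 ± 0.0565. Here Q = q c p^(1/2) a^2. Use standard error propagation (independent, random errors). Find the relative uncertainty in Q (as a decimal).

0.158

For a monomial Q ∝ q, c, p^(1/2), a^2, fractional errors add in quadrature:
  (1·δq/q)² = (1×0.0987)² = 0.00974;  (1·δc/c)² = (1×0.0733)² = 0.00537;  (½·δp/p)² = (0.5×0.0973)² = 0.00236;  (2·δa/a)² = (2×0.0431)² = 0.00743
δQ/Q = √(0.0249) = 0.158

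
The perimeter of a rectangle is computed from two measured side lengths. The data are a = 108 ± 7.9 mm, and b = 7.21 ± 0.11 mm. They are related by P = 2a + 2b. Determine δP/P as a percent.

6.86%

Each term contributes (cᵢ δxᵢ)² to (δP)²:
  (2·δa)² = 250;  (2·δb)² = 0.0484
δP = √(250) = 15.8 mm
P = 230 mm, so δP/P = 15.8/230 = 0.0686.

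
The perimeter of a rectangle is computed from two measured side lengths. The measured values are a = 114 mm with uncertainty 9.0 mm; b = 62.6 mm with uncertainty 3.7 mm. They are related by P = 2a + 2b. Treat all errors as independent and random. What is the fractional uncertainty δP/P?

0.0551

P is a linear combination, so absolute uncertainties add in quadrature:
  (2·δa)² = 324;  (2·δb)² = 54.8
δP = √(379) = 19.5 mm
P = 353 mm, so δP/P = 19.5/353 = 0.0551.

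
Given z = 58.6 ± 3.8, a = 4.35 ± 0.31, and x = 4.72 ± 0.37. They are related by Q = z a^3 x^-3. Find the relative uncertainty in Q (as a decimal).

Products/powers → add relative errors in quadrature, weighted by exponent:
  (1·δz/z)² = (1×0.0648)² = 0.00421;  (3·δa/a)² = (3×0.0713)² = 0.0457;  (-3·δx/x)² = (-3×0.0784)² = 0.0553
δQ/Q = √(0.105) = 0.324

0.324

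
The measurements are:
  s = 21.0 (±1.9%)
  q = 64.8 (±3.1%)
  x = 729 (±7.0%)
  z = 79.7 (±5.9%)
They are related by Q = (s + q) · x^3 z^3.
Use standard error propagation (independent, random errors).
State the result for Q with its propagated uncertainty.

(1.68 ± 0.464) × 10^16

Let u = s + q = 85.8. δu = √(δs² + δq²) = √(0.159 + 4.04) = 2.05, so δu/u = 0.0239.
Q is then a monomial in u, x, z:
δQ/Q = √((δu/u)² + (3·δx/x)² + (3·δz/z)²) = √(0.000570 + 0.0441 + 0.0313) = 0.276
Q = 1.68e+16, so δQ = 0.276 × 1.68e+16 = 4.64e+15.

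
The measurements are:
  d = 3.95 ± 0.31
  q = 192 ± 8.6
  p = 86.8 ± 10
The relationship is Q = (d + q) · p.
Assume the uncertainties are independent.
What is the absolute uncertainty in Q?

2100

Let u = d + q = 196. δu = √(δd² + δq²) = √(0.0961 + 74.0) = 8.61, so δu/u = 0.0439.
Q is then a monomial in u, p:
δQ/Q = √((δu/u)² + (1·δp/p)²) = √(0.00193 + 0.0133) = 0.123
Q = 17000, so δQ = 0.123 × 17000 = 2100.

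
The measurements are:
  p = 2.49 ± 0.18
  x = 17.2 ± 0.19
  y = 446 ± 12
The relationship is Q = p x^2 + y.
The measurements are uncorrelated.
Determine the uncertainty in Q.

57.0

Let w = p·x^2 = 737. δw/w = √((1·δp/p)² + (2·δx/x)²) = √(0.00523 + 0.000488) = 0.0756, so δw = 55.7.
Q = w + y: δQ = √(δw² + δy²) = √(3100 + 144) = 57.0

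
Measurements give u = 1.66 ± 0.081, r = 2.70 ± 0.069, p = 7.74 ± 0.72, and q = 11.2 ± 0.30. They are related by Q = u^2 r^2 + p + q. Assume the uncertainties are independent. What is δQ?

2.35

Let w = u^2·r^2 = 20.1. δw/w = √((2·δu/u)² + (2·δr/r)²) = √(0.00952 + 0.00261) = 0.110, so δw = 2.21.
Q = w + p + q: δQ = √(δw² + δp² + δq²) = √(4.90 + 0.518 + 0.0900) = 2.35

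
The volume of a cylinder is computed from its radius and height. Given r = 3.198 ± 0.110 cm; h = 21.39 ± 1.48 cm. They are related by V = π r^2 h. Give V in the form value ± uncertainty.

687.3 ± 67.1 cm^3

For a monomial V ∝ r^2, h, fractional errors add in quadrature:
  (2·δr/r)² = (2×0.0344)² = 0.00473;  (1·δh/h)² = (1×0.0692)² = 0.00479
δV/V = √(0.00952) = 0.0976
V = 687.3 cm^3, so δV = 0.0976 × 687.3 = 67.1 cm^3.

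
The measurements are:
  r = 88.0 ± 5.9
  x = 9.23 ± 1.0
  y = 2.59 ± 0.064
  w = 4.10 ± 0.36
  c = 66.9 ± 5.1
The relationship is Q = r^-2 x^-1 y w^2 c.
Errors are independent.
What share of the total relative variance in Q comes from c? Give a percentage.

(δQ/Q)² = (-2·δr/r)² + (-1·δx/x)² + (1·δy/y)² + (2·δw/w)² + (1·δc/c)²
  r term: (-2×0.0670)² = 0.0180
  x term: (-1×0.108)² = 0.0117
  y term: (1×0.0247)² = 0.000611
  w term: (2×0.0878)² = 0.0308
  c term: (1×0.0762)² = 0.00581
Total = 0.0670. Share from c = 0.00581/0.0670 = 0.0868.

8.68%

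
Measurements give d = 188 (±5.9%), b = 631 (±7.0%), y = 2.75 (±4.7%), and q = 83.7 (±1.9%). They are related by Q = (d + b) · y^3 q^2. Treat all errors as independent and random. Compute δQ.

1.86e+07

Let u = d + b = 819. δu = √(δd² + δb²) = √(123 + 1950) = 45.5, so δu/u = 0.0556.
Q is then a monomial in u, y, q:
δQ/Q = √((δu/u)² + (3·δy/y)² + (2·δq/q)²) = √(0.00309 + 0.0199 + 0.00144) = 0.156
Q = 1.19e+08, so δQ = 0.156 × 1.19e+08 = 1.86e+07.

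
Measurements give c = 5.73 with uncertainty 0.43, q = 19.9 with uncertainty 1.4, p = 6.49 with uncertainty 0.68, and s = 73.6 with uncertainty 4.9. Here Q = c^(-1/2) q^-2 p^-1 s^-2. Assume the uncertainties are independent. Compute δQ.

6.7e-09

Since Q is a product/quotient, work with relative uncertainties:
  (−½·δc/c)² = (-0.5×0.0750)² = 0.00141;  (-2·δq/q)² = (-2×0.0704)² = 0.0198;  (-1·δp/p)² = (-1×0.105)² = 0.0110;  (-2·δs/s)² = (-2×0.0666)² = 0.0177
δQ/Q = √(0.0499) = 0.223
Q = 3e-08, so δQ = 0.223 × 3e-08 = 6.7e-09.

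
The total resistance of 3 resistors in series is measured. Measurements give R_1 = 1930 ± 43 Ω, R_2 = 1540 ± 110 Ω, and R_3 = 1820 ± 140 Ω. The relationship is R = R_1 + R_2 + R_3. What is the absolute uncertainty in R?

Sums and differences: (δR)² = Σ (cᵢ δxᵢ)².
  (δR_1)² = 1850;  (δR_2)² = 12100;  (δR_3)² = 19600
δR = √(33500) = 183 Ω

183 Ω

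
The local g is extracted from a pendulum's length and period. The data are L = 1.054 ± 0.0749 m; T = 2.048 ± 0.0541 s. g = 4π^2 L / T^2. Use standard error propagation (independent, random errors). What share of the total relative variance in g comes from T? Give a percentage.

35.6%

(δg/g)² = (1·δL/L)² + (-2·δT/T)²
  L term: (1×0.0711)² = 0.00505
  T term: (-2×0.0264)² = 0.00279
Total = 0.00784. Share from T = 0.00279/0.00784 = 0.356.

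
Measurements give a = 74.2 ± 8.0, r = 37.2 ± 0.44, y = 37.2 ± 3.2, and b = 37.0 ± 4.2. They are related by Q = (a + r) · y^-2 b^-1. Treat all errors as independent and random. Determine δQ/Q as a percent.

21.8%

Let u = a + r = 111. δu = √(δa² + δr²) = √(64.0 + 0.194) = 8.01, so δu/u = 0.0719.
Q is then a monomial in u, y, b:
δQ/Q = √((δu/u)² + (-2·δy/y)² + (-1·δb/b)²) = √(0.00517 + 0.0296 + 0.0129) = 0.218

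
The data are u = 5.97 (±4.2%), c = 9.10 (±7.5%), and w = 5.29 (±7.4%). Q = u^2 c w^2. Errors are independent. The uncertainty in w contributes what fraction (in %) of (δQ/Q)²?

(δQ/Q)² = (2·δu/u)² + (1·δc/c)² + (2·δw/w)²
  u term: (2×0.0420)² = 0.00706
  c term: (1×0.0750)² = 0.00562
  w term: (2×0.0740)² = 0.0219
Total = 0.0346. Share from w = 0.0219/0.0346 = 0.633.

63.3%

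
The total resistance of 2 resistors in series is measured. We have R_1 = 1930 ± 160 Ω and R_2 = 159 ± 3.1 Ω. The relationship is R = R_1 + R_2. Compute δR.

R is a linear combination, so absolute uncertainties add in quadrature:
  (δR_1)² = 25600;  (δR_2)² = 9.61
δR = √(25600) = 160 Ω

160 Ω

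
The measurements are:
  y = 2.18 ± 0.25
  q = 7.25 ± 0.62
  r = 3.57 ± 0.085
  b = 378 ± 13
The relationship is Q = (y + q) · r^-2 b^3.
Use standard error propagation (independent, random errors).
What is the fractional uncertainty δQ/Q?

Let u = y + q = 9.43. δu = √(δy² + δq²) = √(0.0625 + 0.384) = 0.669, so δu/u = 0.0709.
Q is then a monomial in u, r, b:
δQ/Q = √((δu/u)² + (-2·δr/r)² + (3·δb/b)²) = √(0.00503 + 0.00227 + 0.0106) = 0.134

0.134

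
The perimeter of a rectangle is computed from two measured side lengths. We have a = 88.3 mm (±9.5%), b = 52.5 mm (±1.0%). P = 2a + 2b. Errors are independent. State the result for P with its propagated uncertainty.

P is a linear combination, so absolute uncertainties add in quadrature:
  (2·δa)² = 281;  (2·δb)² = 1.10
δP = √(283) = 16.8 mm
P = 282 mm.

282 ± 16.8 mm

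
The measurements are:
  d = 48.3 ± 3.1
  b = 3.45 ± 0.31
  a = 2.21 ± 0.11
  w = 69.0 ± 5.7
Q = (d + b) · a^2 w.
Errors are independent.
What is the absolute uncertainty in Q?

2490

Let u = d + b = 51.8. δu = √(δd² + δb²) = √(9.61 + 0.0961) = 3.12, so δu/u = 0.0602.
Q is then a monomial in u, a, w:
δQ/Q = √((δu/u)² + (2·δa/a)² + (1·δw/w)²) = √(0.00362 + 0.00991 + 0.00682) = 0.143
Q = 17400, so δQ = 0.143 × 17400 = 2490.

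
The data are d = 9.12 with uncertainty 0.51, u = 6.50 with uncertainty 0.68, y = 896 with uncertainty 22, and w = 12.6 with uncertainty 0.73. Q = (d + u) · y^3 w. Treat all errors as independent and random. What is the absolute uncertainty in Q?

1.53e+10

Let h = d + u = 15.6. δh = √(δd² + δu²) = √(0.260 + 0.462) = 0.850, so δh/h = 0.0544.
Q is then a monomial in h, y, w:
δQ/Q = √((δh/h)² + (3·δy/y)² + (1·δw/w)²) = √(0.00296 + 0.00543 + 0.00336) = 0.108
Q = 1.42e+11, so δQ = 0.108 × 1.42e+11 = 1.53e+10.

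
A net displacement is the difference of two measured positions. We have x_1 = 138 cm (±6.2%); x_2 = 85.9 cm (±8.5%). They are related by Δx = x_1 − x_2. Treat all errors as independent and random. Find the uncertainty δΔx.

For a sum/difference, combine absolute errors in quadrature:
  (δx_1)² = 73.2;  (δx_2)² = 53.3
δΔx = √(127) = 11.2 cm

11.2 cm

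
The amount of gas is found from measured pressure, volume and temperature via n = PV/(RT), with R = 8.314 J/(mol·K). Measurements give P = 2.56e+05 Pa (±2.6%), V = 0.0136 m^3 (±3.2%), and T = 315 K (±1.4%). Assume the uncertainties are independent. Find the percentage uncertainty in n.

4.35%

Relative error in a monomial: (δn/n)² = Σ (nᵢ · δxᵢ/xᵢ)².
  (1·δP/P)² = (1×0.0260)² = 0.000676;  (1·δV/V)² = (1×0.0320)² = 0.00102;  (-1·δT/T)² = (-1×0.0140)² = 0.000196
δn/n = √(0.00190) = 0.0435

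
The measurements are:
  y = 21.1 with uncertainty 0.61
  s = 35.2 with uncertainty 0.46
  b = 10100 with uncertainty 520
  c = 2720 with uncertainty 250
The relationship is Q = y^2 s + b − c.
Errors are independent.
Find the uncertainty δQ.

Let p = y^2·s = 15700. δp/p = √((2·δy/y)² + (1·δs/s)²) = √(0.00334 + 0.000171) = 0.0593, so δp = 929.
Q = p + b − c: δQ = √(δp² + δb² + δc²) = √(8.63e+05 + 2.7e+05 + 62500) = 1090

1090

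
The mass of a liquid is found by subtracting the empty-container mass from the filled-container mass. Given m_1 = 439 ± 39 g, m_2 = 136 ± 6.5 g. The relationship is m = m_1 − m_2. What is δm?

39.5 g

Sums and differences: (δm)² = Σ (cᵢ δxᵢ)².
  (δm_1)² = 1520;  (δm_2)² = 42.2
δm = √(1560) = 39.5 g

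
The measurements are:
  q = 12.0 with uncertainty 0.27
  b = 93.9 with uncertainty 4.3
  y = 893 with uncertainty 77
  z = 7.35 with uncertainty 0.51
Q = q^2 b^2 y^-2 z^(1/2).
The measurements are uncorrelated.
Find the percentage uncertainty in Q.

Since Q is a product/quotient, work with relative uncertainties:
  (2·δq/q)² = (2×0.0225)² = 0.00203;  (2·δb/b)² = (2×0.0458)² = 0.00839;  (-2·δy/y)² = (-2×0.0862)² = 0.0297;  (½·δz/z)² = (0.5×0.0694)² = 0.00120
δQ/Q = √(0.0414) = 0.203

20.3%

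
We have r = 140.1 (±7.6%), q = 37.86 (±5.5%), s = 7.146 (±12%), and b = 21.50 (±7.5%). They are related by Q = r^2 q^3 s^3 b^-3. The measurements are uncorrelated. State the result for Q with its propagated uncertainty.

(3.911 ± 1.88) × 10^7

Relative error in a monomial: (δQ/Q)² = Σ (nᵢ · δxᵢ/xᵢ)².
  (2·δr/r)² = (2×0.0760)² = 0.0231;  (3·δq/q)² = (3×0.0550)² = 0.0272;  (3·δs/s)² = (3×0.120)² = 0.130;  (-3·δb/b)² = (-3×0.0750)² = 0.0506
δQ/Q = √(0.231) = 0.480
Q = 3.911e+07, so δQ = 0.480 × 3.911e+07 = 1.88e+07.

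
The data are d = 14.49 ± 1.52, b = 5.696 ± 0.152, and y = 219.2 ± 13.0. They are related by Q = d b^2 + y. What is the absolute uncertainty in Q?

56.8

Let p = d·b^2 = 470.1. δp/p = √((1·δd/d)² + (2·δb/b)²) = √(0.0110 + 0.00285) = 0.118, so δp = 55.3.
Q = p + y: δQ = √(δp² + δy²) = √(3060 + 169) = 56.8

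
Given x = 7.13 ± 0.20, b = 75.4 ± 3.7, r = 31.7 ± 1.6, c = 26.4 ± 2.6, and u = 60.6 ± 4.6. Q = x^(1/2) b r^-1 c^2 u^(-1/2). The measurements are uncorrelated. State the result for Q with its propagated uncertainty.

569 ± 121

Each factor contributes (exponent × relative error)² to (δQ/Q)²:
  (½·δx/x)² = (0.5×0.0281)² = 0.000197;  (1·δb/b)² = (1×0.0491)² = 0.00241;  (-1·δr/r)² = (-1×0.0505)² = 0.00255;  (2·δc/c)² = (2×0.0985)² = 0.0388;  (−½·δu/u)² = (-0.5×0.0759)² = 0.00144
δQ/Q = √(0.0454) = 0.213
Q = 569, so δQ = 0.213 × 569 = 121.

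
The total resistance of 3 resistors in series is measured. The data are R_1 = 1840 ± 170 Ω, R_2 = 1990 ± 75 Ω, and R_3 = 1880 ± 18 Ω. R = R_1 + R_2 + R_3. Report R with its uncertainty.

5710 ± 187 Ω

Absolute uncertainties add in quadrature for a linear combination:
  (δR_1)² = 28900;  (δR_2)² = 5620;  (δR_3)² = 324
δR = √(34800) = 187 Ω
R = 5710 Ω.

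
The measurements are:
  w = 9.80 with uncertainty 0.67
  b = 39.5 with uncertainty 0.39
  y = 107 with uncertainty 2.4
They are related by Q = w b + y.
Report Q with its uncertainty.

494 ± 26.8

Let p = w·b = 387. δp/p = √((1·δw/w)² + (1·δb/b)²) = √(0.00467 + 9.75e-05) = 0.0691, so δp = 26.7.
Q = p + y: δQ = √(δp² + δy²) = √(715 + 5.76) = 26.8
Q = 494.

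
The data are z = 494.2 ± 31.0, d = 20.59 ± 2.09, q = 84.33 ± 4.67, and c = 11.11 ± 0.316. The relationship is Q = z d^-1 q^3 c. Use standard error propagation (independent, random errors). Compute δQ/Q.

0.207

Since Q is a product/quotient, work with relative uncertainties:
  (1·δz/z)² = (1×0.0627)² = 0.00393;  (-1·δd/d)² = (-1×0.102)² = 0.0103;  (3·δq/q)² = (3×0.0554)² = 0.0276;  (1·δc/c)² = (1×0.0284)² = 0.000809
δQ/Q = √(0.0426) = 0.207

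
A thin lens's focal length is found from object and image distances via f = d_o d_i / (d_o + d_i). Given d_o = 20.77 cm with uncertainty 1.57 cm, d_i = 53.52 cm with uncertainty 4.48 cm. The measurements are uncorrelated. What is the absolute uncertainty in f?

∂f/∂d_o = (d_i/(d_o+d_i))² = 0.519;  ∂f/∂d_i = (d_o/(d_o+d_i))² = 0.0782
δf = √((∂f/∂d_o · δd_o)² + (∂f/∂d_i · δd_i)²) = √(0.664 + 0.123) = 0.887 cm

0.887 cm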